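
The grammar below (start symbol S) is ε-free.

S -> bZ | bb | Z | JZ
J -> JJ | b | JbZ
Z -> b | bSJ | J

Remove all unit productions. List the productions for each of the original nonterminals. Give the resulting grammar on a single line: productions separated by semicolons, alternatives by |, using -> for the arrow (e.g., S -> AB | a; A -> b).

S -> b | JJ | JZ | bZ | bb | JbZ | bSJ; J -> b | JJ | JbZ; Z -> b | JJ | JbZ | bSJ

Unit productions: S->Z, Z->J.
Unit pairs (A ⇒* B via units): (S,J), (S,Z), (Z,J).
S: inherits non-unit rules of {J, S, Z} → JJ | JZ | JbZ | b | bSJ | bZ | bb.
J: inherits non-unit rules of {J} → JJ | JbZ | b.
Z: inherits non-unit rules of {J, Z} → JJ | JbZ | b | bSJ.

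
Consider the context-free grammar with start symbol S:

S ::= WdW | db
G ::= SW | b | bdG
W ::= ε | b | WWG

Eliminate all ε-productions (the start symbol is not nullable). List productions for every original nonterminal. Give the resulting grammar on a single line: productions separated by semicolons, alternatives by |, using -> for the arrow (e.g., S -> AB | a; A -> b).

Nullable set: {W}.
S -> WdW: W, W nullable, giving Wd | WdW | d | dW.
G -> SW: W nullable, giving S | SW.
Drop W -> ε.
W -> WWG: W, W nullable, giving G | WG | WWG.
Unchanged (no nullable symbols): S -> db; G -> b; G -> bdG; W -> b.

S -> d | Wd | dW | db | WdW; G -> S | b | SW | bdG; W -> G | b | WG | WWG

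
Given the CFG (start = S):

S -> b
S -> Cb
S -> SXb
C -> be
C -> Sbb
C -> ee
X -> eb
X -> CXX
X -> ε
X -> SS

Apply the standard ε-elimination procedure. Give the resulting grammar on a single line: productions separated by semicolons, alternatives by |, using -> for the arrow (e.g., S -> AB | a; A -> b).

S -> b | Cb | Sb | SXb; C -> be | ee | Sbb; X -> C | CX | SS | eb | CXX

Nullable set: {X}.
S -> SXb: X nullable, giving SXb | Sb.
Drop X -> ε.
X -> CXX: X, X nullable, giving C | CX | CXX.
Unchanged (no nullable symbols): S -> Cb; S -> b; C -> Sbb; C -> be; C -> ee; X -> SS; X -> eb.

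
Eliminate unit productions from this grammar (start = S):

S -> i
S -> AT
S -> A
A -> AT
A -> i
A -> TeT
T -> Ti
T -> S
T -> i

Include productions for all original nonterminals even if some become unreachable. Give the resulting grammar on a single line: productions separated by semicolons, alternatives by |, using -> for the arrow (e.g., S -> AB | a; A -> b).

Unit productions: S->A, T->S.
Unit pairs (A ⇒* B via units): (S,A), (T,A), (T,S).
S: inherits non-unit rules of {A, S} → AT | TeT | i.
A: inherits non-unit rules of {A} → AT | TeT | i.
T: inherits non-unit rules of {A, S, T} → AT | TeT | Ti | i.

S -> i | AT | TeT; A -> i | AT | TeT; T -> i | AT | Ti | TeT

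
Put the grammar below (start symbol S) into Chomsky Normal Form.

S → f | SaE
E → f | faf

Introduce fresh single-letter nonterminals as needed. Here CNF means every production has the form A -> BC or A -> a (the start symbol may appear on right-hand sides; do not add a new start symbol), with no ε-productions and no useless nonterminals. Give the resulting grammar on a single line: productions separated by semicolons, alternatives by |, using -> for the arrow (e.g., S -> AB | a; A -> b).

S -> f | SD; A -> f; B -> a; C -> BA; D -> BE; E -> f | AC

No ε-productions.
No unit productions to eliminate.
TERM: introduce B -> a, A -> f and substitute in every rule of length ≥2.
BIN: E -> ABA becomes E -> AC, C -> BA; S -> SBE becomes S -> SD, D -> BE.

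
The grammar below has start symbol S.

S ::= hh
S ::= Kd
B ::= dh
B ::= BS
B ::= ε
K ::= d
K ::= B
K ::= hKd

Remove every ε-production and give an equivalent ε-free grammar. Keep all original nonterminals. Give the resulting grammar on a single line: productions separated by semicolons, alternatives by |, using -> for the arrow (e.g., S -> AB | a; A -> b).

Nullable set: {B, K}.
S -> Kd: K nullable, giving Kd | d.
Drop B -> ε.
B -> BS: B nullable, giving BS | S.
K -> B: B nullable, giving B.
K -> hKd: K nullable, giving hKd | hd.
Unchanged (no nullable symbols): S -> hh; B -> dh; K -> d.

S -> d | Kd | hh; B -> S | BS | dh; K -> B | d | hd | hKd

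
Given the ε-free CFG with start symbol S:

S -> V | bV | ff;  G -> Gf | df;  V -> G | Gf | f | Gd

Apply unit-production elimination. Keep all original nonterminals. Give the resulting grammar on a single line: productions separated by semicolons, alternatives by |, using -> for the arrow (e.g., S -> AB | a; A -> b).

S -> f | Gd | Gf | bV | df | ff; G -> Gf | df; V -> f | Gd | Gf | df

Unit productions: S->V, V->G.
Unit pairs (A ⇒* B via units): (S,G), (S,V), (V,G).
S: inherits non-unit rules of {G, S, V} → Gd | Gf | bV | df | f | ff.
G: inherits non-unit rules of {G} → Gf | df.
V: inherits non-unit rules of {G, V} → Gd | Gf | df | f.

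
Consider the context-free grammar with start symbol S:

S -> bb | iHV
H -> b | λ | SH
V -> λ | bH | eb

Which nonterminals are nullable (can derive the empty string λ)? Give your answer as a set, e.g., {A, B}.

Directly nullable (have an ε-rule): {H, V}.
Not nullable: S — each has a terminal in every rule's right-hand side or depends on a non-nullable symbol.

{H, V}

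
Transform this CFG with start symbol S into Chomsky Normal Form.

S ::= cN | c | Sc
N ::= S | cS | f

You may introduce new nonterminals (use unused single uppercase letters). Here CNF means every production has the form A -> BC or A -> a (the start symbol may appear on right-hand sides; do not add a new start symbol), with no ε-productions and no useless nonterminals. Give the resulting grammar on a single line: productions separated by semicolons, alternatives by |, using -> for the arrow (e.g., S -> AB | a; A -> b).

S -> c | AN | SA; A -> c; N -> c | f | AN | AS | SA

No ε-productions.
After unit-elimination: S -> c | Sc | cN; N -> c | f | Sc | cN | cS.
TERM: introduce A -> c and substitute in every rule of length ≥2.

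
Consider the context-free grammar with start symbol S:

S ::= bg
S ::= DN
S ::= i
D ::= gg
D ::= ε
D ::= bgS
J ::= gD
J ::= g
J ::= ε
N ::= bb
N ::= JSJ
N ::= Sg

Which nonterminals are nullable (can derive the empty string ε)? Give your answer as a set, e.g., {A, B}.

Directly nullable (have an ε-rule): {D, J}.
Not nullable: N, S — each has a terminal in every rule's right-hand side or depends on a non-nullable symbol.

{D, J}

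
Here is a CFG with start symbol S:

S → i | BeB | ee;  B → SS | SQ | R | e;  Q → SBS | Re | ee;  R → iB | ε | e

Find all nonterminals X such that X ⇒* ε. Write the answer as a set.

{B, R}

Directly nullable (have an ε-rule): {R}.
B is nullable via B -> R (every symbol on the right is already known nullable).
Not nullable: Q, S — each has a terminal in every rule's right-hand side or depends on a non-nullable symbol.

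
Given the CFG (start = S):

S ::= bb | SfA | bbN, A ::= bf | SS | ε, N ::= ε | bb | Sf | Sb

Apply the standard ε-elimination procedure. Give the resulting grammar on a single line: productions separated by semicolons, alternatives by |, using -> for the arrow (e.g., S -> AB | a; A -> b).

Nullable set: {A, N}.
S -> SfA: A nullable, giving Sf | SfA.
S -> bbN: N nullable, giving bb | bbN.
Drop A -> ε.
Drop N -> ε.
Unchanged (no nullable symbols): S -> bb; A -> SS; A -> bf; N -> Sb; N -> Sf; N -> bb.

S -> Sf | bb | SfA | bbN; A -> SS | bf; N -> Sb | Sf | bb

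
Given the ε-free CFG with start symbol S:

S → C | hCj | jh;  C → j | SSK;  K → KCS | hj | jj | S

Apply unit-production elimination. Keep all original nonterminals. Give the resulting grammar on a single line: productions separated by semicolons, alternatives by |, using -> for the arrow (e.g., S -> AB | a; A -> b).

Unit productions: K->S, S->C.
Unit pairs (A ⇒* B via units): (K,C), (K,S), (S,C).
S: inherits non-unit rules of {C, S} → SSK | hCj | j | jh.
C: inherits non-unit rules of {C} → SSK | j.
K: inherits non-unit rules of {C, K, S} → KCS | SSK | hCj | hj | j | jh | jj.

S -> j | jh | SSK | hCj; C -> j | SSK; K -> j | hj | jh | jj | KCS | SSK | hCj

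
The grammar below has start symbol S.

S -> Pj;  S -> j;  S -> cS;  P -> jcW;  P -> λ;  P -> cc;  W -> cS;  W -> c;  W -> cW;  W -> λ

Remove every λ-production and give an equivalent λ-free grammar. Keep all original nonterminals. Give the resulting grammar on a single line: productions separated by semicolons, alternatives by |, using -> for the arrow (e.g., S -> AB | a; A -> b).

Nullable set: {P, W}.
S -> Pj: P nullable, giving Pj | j.
Drop P -> λ.
P -> jcW: W nullable, giving jc | jcW.
Drop W -> λ.
W -> cW: W nullable, giving c | cW.
Unchanged (no nullable symbols): S -> cS; S -> j; P -> cc; W -> c; W -> cS.

S -> j | Pj | cS; P -> cc | jc | jcW; W -> c | cS | cW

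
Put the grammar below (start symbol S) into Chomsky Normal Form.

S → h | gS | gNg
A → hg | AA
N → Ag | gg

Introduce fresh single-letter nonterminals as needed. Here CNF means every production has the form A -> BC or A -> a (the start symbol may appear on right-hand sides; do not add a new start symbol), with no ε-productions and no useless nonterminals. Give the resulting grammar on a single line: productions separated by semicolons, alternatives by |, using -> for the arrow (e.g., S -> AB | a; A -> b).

S -> h | CD | CS; A -> AA | BC; B -> h; C -> g; D -> NC; N -> AC | CC

No ε-productions.
No unit productions to eliminate.
TERM: introduce C -> g, B -> h and substitute in every rule of length ≥2.
BIN: S -> CNC becomes S -> CD, D -> NC.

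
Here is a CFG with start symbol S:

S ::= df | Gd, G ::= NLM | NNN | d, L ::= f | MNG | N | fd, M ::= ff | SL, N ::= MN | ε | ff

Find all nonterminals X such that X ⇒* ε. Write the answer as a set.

Directly nullable (have an ε-rule): {N}.
G is nullable via G -> NNN (every symbol on the right is already known nullable).
L is nullable via L -> N (every symbol on the right is already known nullable).
Not nullable: M, S — each has a terminal in every rule's right-hand side or depends on a non-nullable symbol.

{G, L, N}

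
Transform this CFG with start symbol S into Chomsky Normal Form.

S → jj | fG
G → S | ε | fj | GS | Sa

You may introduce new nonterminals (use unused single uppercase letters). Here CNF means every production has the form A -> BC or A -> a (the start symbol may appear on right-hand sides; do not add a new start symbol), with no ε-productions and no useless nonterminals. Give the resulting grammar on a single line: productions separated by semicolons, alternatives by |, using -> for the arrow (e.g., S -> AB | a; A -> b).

S -> f | BG | CC; A -> a; B -> f; C -> j; G -> f | BC | BG | CC | GS | SA

Nullable: {G}; after ε-elimination: S -> f | fG | jj; G -> S | GS | Sa | fj.
After unit-elimination: S -> f | fG | jj; G -> f | GS | Sa | fG | fj | jj.
TERM: introduce A -> a, B -> f, C -> j and substitute in every rule of length ≥2.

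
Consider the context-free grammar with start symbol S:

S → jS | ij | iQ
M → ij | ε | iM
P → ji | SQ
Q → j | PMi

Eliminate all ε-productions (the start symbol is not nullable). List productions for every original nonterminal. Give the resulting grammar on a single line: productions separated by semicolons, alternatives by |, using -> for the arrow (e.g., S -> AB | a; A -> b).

Nullable set: {M}.
Drop M -> ε.
M -> iM: M nullable, giving i | iM.
Q -> PMi: M nullable, giving PMi | Pi.
Unchanged (no nullable symbols): S -> iQ; S -> ij; S -> jS; M -> ij; P -> SQ; P -> ji; Q -> j.

S -> iQ | ij | jS; M -> i | iM | ij; P -> SQ | ji; Q -> j | Pi | PMi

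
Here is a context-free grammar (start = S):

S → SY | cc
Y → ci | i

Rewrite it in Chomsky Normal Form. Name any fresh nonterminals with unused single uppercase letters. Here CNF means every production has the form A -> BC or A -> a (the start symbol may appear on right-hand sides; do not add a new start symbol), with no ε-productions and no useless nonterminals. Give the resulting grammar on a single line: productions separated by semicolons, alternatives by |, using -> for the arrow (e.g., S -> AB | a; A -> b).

No ε-productions.
No unit productions to eliminate.
TERM: introduce A -> c, B -> i and substitute in every rule of length ≥2.

S -> AA | SY; A -> c; B -> i; Y -> i | AB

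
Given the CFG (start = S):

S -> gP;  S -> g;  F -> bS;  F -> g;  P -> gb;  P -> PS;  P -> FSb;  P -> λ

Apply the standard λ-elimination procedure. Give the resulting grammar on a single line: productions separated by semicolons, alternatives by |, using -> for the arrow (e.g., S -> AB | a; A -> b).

S -> g | gP; F -> g | bS; P -> S | PS | gb | FSb

Nullable set: {P}.
S -> gP: P nullable, giving g | gP.
Drop P -> λ.
P -> PS: P nullable, giving PS | S.
Unchanged (no nullable symbols): S -> g; F -> bS; F -> g; P -> FSb; P -> gb.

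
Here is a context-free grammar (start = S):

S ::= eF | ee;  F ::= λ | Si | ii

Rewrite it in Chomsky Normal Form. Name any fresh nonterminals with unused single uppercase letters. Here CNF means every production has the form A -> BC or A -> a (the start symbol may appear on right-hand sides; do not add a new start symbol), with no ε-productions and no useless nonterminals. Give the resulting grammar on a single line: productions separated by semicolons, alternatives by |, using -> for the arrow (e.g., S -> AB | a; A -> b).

S -> e | BB | BF; A -> i; B -> e; F -> AA | SA

Nullable: {F}; after ε-elimination: S -> e | eF | ee; F -> Si | ii.
No unit productions to eliminate.
TERM: introduce B -> e, A -> i and substitute in every rule of length ≥2.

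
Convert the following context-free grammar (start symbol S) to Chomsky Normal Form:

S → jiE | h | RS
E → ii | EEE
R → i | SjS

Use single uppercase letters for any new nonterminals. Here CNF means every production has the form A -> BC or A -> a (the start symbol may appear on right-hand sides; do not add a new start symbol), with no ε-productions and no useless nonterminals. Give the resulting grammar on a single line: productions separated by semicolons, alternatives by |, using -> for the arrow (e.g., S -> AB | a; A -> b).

S -> h | BF | RS; A -> i; B -> j; C -> EE; D -> BS; E -> AA | EC; F -> AE; R -> i | SD

No ε-productions.
No unit productions to eliminate.
TERM: introduce A -> i, B -> j and substitute in every rule of length ≥2.
BIN: E -> EEE becomes E -> EC, C -> EE; R -> SBS becomes R -> SD, D -> BS; S -> BAE becomes S -> BF, F -> AE.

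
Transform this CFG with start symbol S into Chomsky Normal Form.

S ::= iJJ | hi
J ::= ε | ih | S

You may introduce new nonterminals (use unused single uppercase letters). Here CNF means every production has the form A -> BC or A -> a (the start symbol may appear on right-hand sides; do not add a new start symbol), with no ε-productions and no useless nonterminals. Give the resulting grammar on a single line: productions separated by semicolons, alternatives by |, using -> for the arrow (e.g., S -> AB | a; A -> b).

S -> i | AB | BD | BJ; A -> h; B -> i; C -> JJ; D -> JJ; J -> i | AB | BA | BC | BJ

Nullable: {J}; after ε-elimination: S -> i | hi | iJ | iJJ; J -> S | ih.
After unit-elimination: S -> i | hi | iJ | iJJ; J -> i | hi | iJ | ih | iJJ.
TERM: introduce A -> h, B -> i and substitute in every rule of length ≥2.
BIN: J -> BJJ becomes J -> BC, C -> JJ; S -> BJJ becomes S -> BD, D -> JJ.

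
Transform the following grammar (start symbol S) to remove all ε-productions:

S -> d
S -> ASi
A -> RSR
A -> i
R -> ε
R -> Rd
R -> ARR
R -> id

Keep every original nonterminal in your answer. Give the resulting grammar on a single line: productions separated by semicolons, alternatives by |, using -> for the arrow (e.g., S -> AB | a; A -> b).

S -> d | ASi; A -> S | i | RS | SR | RSR; R -> A | d | AR | Rd | id | ARR

Nullable set: {R}.
A -> RSR: R, R nullable, giving RS | RSR | S | SR.
Drop R -> ε.
R -> ARR: R, R nullable, giving A | AR | ARR.
R -> Rd: R nullable, giving Rd | d.
Unchanged (no nullable symbols): S -> ASi; S -> d; A -> i; R -> id.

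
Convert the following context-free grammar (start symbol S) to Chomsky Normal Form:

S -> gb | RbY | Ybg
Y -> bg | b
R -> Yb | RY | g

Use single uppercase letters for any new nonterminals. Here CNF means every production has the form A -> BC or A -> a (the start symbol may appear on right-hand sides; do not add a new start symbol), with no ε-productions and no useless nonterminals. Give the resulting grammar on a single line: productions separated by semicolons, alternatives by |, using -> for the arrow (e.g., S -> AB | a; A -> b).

S -> BA | RC | YD; A -> b; B -> g; C -> AY; D -> AB; R -> g | RY | YA; Y -> b | AB

No ε-productions.
No unit productions to eliminate.
TERM: introduce A -> b, B -> g and substitute in every rule of length ≥2.
BIN: S -> RAY becomes S -> RC, C -> AY; S -> YAB becomes S -> YD, D -> AB.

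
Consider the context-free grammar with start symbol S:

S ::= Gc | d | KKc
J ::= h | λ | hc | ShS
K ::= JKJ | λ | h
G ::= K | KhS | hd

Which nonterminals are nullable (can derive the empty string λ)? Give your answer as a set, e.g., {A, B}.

Directly nullable (have an ε-rule): {J, K}.
G is nullable via G -> K (every symbol on the right is already known nullable).
Not nullable: S — each has a terminal in every rule's right-hand side or depends on a non-nullable symbol.

{G, J, K}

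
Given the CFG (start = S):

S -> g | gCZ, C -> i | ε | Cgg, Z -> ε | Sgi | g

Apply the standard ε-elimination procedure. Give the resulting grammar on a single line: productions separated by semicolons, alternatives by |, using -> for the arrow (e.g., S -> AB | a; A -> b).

Nullable set: {C, Z}.
S -> gCZ: C, Z nullable, giving g | gC | gCZ | gZ.
Drop C -> ε.
C -> Cgg: C nullable, giving Cgg | gg.
Drop Z -> ε.
Unchanged (no nullable symbols): S -> g; C -> i; Z -> Sgi; Z -> g.

S -> g | gC | gZ | gCZ; C -> i | gg | Cgg; Z -> g | Sgi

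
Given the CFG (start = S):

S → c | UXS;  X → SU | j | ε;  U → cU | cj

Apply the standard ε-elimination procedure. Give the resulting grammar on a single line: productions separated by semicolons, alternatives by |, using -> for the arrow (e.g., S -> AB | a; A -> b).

S -> c | US | UXS; U -> cU | cj; X -> j | SU

Nullable set: {X}.
S -> UXS: X nullable, giving US | UXS.
Drop X -> ε.
Unchanged (no nullable symbols): S -> c; U -> cU; U -> cj; X -> SU; X -> j.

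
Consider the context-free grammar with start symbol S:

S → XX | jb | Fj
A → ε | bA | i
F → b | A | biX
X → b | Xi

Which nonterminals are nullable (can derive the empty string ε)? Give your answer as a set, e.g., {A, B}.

{A, F}

Directly nullable (have an ε-rule): {A}.
F is nullable via F -> A (every symbol on the right is already known nullable).
Not nullable: S, X — each has a terminal in every rule's right-hand side or depends on a non-nullable symbol.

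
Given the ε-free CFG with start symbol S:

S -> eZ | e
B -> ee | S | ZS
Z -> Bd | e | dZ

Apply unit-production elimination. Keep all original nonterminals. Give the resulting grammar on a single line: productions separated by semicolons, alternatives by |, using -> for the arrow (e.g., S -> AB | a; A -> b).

S -> e | eZ; B -> e | ZS | eZ | ee; Z -> e | Bd | dZ

Unit productions: B->S.
Unit pairs (A ⇒* B via units): (B,S).
S: inherits non-unit rules of {S} → e | eZ.
B: inherits non-unit rules of {B, S} → ZS | e | eZ | ee.
Z: inherits non-unit rules of {Z} → Bd | dZ | e.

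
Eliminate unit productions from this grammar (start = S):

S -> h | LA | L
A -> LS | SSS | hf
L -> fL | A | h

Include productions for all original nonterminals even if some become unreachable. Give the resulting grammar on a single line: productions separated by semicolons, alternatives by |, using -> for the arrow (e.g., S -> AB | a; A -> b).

S -> h | LA | LS | fL | hf | SSS; A -> LS | hf | SSS; L -> h | LS | fL | hf | SSS

Unit productions: L->A, S->L.
Unit pairs (A ⇒* B via units): (L,A), (S,A), (S,L).
S: inherits non-unit rules of {A, L, S} → LA | LS | SSS | fL | h | hf.
A: inherits non-unit rules of {A} → LS | SSS | hf.
L: inherits non-unit rules of {A, L} → LS | SSS | fL | h | hf.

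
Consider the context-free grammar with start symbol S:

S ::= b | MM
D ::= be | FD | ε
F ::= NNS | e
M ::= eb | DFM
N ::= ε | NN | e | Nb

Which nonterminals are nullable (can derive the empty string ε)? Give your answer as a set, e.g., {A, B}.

{D, N}

Directly nullable (have an ε-rule): {D, N}.
Not nullable: F, M, S — each has a terminal in every rule's right-hand side or depends on a non-nullable symbol.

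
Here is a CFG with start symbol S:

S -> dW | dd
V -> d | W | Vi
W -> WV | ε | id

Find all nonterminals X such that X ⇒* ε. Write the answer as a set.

{V, W}

Directly nullable (have an ε-rule): {W}.
V is nullable via V -> W (every symbol on the right is already known nullable).
Not nullable: S — each has a terminal in every rule's right-hand side or depends on a non-nullable symbol.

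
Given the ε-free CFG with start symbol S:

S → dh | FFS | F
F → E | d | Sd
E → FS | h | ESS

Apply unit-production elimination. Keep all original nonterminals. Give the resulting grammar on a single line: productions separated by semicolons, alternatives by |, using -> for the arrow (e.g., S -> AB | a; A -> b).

Unit productions: F->E, S->F.
Unit pairs (A ⇒* B via units): (F,E), (S,E), (S,F).
S: inherits non-unit rules of {E, F, S} → ESS | FFS | FS | Sd | d | dh | h.
E: inherits non-unit rules of {E} → ESS | FS | h.
F: inherits non-unit rules of {E, F} → ESS | FS | Sd | d | h.

S -> d | h | FS | Sd | dh | ESS | FFS; E -> h | FS | ESS; F -> d | h | FS | Sd | ESS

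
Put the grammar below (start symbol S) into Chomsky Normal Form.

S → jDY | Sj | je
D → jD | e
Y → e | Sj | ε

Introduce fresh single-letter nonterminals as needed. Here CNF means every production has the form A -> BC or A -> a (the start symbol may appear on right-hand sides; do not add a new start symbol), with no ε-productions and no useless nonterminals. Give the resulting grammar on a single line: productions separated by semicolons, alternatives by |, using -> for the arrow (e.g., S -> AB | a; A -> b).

Nullable: {Y}; after ε-elimination: S -> Sj | jD | je | jDY; D -> e | jD; Y -> e | Sj.
No unit productions to eliminate.
TERM: introduce B -> e, A -> j and substitute in every rule of length ≥2.
BIN: S -> ADY becomes S -> AC, C -> DY.

S -> AB | AC | AD | SA; A -> j; B -> e; C -> DY; D -> e | AD; Y -> e | SA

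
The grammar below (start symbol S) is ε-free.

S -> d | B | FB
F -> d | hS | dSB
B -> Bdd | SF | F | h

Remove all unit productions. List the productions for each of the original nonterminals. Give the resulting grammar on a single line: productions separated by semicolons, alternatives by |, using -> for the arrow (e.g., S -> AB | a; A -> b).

Unit productions: B->F, S->B.
Unit pairs (A ⇒* B via units): (B,F), (S,B), (S,F).
S: inherits non-unit rules of {B, F, S} → Bdd | FB | SF | d | dSB | h | hS.
B: inherits non-unit rules of {B, F} → Bdd | SF | d | dSB | h | hS.
F: inherits non-unit rules of {F} → d | dSB | hS.

S -> d | h | FB | SF | hS | Bdd | dSB; B -> d | h | SF | hS | Bdd | dSB; F -> d | hS | dSB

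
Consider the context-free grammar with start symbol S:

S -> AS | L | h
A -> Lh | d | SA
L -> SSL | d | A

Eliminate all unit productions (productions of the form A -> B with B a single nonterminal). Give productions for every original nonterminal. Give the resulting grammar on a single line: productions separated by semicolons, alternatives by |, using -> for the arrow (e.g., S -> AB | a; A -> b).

S -> d | h | AS | Lh | SA | SSL; A -> d | Lh | SA; L -> d | Lh | SA | SSL

Unit productions: L->A, S->L.
Unit pairs (A ⇒* B via units): (L,A), (S,A), (S,L).
S: inherits non-unit rules of {A, L, S} → AS | Lh | SA | SSL | d | h.
A: inherits non-unit rules of {A} → Lh | SA | d.
L: inherits non-unit rules of {A, L} → Lh | SA | SSL | d.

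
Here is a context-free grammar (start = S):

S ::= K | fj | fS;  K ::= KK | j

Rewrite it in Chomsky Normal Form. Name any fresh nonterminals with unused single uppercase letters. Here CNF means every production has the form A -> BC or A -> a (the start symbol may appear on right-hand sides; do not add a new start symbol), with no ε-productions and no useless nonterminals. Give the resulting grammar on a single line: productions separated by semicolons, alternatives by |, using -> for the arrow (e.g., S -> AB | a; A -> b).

No ε-productions.
After unit-elimination: S -> j | KK | fS | fj; K -> j | KK.
TERM: introduce A -> f, B -> j and substitute in every rule of length ≥2.

S -> j | AB | AS | KK; A -> f; B -> j; K -> j | KK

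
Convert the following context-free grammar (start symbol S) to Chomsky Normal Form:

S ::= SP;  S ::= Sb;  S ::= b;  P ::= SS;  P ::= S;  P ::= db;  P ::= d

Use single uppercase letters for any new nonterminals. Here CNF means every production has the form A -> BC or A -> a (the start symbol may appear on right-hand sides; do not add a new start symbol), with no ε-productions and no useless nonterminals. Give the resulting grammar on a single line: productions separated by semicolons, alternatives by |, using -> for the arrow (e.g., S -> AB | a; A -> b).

S -> b | SA | SP; A -> b; B -> d; P -> b | d | BA | SA | SP | SS

No ε-productions.
After unit-elimination: S -> b | SP | Sb; P -> b | d | SP | SS | Sb | db.
TERM: introduce A -> b, B -> d and substitute in every rule of length ≥2.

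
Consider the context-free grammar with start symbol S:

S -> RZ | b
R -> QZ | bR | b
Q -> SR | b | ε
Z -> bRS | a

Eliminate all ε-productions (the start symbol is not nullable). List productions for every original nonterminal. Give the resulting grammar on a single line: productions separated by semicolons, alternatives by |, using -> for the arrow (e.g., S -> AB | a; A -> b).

S -> b | RZ; Q -> b | SR; R -> Z | b | QZ | bR; Z -> a | bRS

Nullable set: {Q}.
Drop Q -> ε.
R -> QZ: Q nullable, giving QZ | Z.
Unchanged (no nullable symbols): S -> RZ; S -> b; Q -> SR; Q -> b; R -> b; R -> bR; Z -> a; Z -> bRS.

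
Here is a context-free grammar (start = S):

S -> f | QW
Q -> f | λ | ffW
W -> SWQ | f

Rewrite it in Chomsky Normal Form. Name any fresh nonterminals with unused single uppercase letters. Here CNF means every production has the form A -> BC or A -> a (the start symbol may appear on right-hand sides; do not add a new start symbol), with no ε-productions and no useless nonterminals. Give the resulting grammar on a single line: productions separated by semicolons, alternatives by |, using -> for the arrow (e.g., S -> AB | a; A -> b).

Nullable: {Q}; after ε-elimination: S -> W | f | QW; Q -> f | ffW; W -> f | SW | SWQ.
After unit-elimination: S -> f | QW | SW | SWQ; Q -> f | ffW; W -> f | SW | SWQ.
TERM: introduce A -> f and substitute in every rule of length ≥2.
BIN: Q -> AAW becomes Q -> AB, B -> AW; S -> SWQ becomes S -> SC, C -> WQ; W -> SWQ becomes W -> SD, D -> WQ.

S -> f | QW | SC | SW; A -> f; B -> AW; C -> WQ; D -> WQ; Q -> f | AB; W -> f | SD | SW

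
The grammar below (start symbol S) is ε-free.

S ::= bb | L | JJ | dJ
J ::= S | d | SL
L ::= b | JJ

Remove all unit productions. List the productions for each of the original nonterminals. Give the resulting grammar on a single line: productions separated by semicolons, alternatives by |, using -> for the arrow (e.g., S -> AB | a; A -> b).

Unit productions: J->S, S->L.
Unit pairs (A ⇒* B via units): (J,L), (J,S), (S,L).
S: inherits non-unit rules of {L, S} → JJ | b | bb | dJ.
J: inherits non-unit rules of {J, L, S} → JJ | SL | b | bb | d | dJ.
L: inherits non-unit rules of {L} → JJ | b.

S -> b | JJ | bb | dJ; J -> b | d | JJ | SL | bb | dJ; L -> b | JJ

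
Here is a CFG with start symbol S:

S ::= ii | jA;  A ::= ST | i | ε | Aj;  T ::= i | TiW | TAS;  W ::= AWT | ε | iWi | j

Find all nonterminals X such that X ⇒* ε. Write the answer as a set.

{A, W}

Directly nullable (have an ε-rule): {A, W}.
Not nullable: S, T — each has a terminal in every rule's right-hand side or depends on a non-nullable symbol.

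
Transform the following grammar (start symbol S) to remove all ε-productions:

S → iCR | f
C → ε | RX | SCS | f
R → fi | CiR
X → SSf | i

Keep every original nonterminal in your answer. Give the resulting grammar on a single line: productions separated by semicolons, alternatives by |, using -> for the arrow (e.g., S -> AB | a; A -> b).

S -> f | iR | iCR; C -> f | RX | SS | SCS; R -> fi | iR | CiR; X -> i | SSf

Nullable set: {C}.
S -> iCR: C nullable, giving iCR | iR.
Drop C -> ε.
C -> SCS: C nullable, giving SCS | SS.
R -> CiR: C nullable, giving CiR | iR.
Unchanged (no nullable symbols): S -> f; C -> RX; C -> f; R -> fi; X -> SSf; X -> i.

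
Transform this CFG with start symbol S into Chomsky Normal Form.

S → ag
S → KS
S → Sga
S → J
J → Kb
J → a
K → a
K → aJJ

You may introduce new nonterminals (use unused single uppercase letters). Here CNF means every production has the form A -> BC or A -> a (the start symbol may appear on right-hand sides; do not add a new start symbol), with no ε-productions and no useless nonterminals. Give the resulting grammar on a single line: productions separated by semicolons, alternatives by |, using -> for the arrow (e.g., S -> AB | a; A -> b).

No ε-productions.
After unit-elimination: S -> a | KS | Kb | ag | Sga; J -> a | Kb; K -> a | aJJ.
TERM: introduce B -> a, A -> b, C -> g and substitute in every rule of length ≥2.
BIN: K -> BJJ becomes K -> BD, D -> JJ; S -> SCB becomes S -> SE, E -> CB.

S -> a | BC | KA | KS | SE; A -> b; B -> a; C -> g; D -> JJ; E -> CB; J -> a | KA; K -> a | BD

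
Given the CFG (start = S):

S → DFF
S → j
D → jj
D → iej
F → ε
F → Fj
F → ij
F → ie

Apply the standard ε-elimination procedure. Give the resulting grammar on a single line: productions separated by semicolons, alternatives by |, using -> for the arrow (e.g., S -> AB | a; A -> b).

S -> D | j | DF | DFF; D -> jj | iej; F -> j | Fj | ie | ij

Nullable set: {F}.
S -> DFF: F, F nullable, giving D | DF | DFF.
Drop F -> ε.
F -> Fj: F nullable, giving Fj | j.
Unchanged (no nullable symbols): S -> j; D -> iej; D -> jj; F -> ie; F -> ij.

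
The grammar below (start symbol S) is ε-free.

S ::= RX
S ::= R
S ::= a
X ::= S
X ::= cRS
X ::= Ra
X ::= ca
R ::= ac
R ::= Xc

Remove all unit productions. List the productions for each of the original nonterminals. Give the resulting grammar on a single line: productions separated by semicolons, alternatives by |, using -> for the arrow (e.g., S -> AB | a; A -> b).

S -> a | RX | Xc | ac; R -> Xc | ac; X -> a | RX | Ra | Xc | ac | ca | cRS

Unit productions: S->R, X->S.
Unit pairs (A ⇒* B via units): (S,R), (X,R), (X,S).
S: inherits non-unit rules of {R, S} → RX | Xc | a | ac.
R: inherits non-unit rules of {R} → Xc | ac.
X: inherits non-unit rules of {R, S, X} → RX | Ra | Xc | a | ac | cRS | ca.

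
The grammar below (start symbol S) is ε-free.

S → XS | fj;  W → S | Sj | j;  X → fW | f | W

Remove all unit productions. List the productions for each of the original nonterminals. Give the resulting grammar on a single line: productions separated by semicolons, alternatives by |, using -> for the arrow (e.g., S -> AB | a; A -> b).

S -> XS | fj; W -> j | Sj | XS | fj; X -> f | j | Sj | XS | fW | fj

Unit productions: W->S, X->W.
Unit pairs (A ⇒* B via units): (W,S), (X,S), (X,W).
S: inherits non-unit rules of {S} → XS | fj.
W: inherits non-unit rules of {S, W} → Sj | XS | fj | j.
X: inherits non-unit rules of {S, W, X} → Sj | XS | f | fW | fj | j.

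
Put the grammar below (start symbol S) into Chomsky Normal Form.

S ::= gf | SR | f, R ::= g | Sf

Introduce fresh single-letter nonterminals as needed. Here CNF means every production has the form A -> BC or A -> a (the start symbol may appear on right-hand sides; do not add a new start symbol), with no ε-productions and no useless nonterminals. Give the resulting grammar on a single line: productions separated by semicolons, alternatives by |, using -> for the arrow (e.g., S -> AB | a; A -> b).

No ε-productions.
No unit productions to eliminate.
TERM: introduce A -> f, B -> g and substitute in every rule of length ≥2.

S -> f | BA | SR; A -> f; B -> g; R -> g | SA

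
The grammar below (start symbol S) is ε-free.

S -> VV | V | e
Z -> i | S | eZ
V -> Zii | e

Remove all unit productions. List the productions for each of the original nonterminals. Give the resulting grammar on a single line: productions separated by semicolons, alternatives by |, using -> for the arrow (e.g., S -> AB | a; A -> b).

S -> e | VV | Zii; V -> e | Zii; Z -> e | i | VV | eZ | Zii

Unit productions: S->V, Z->S.
Unit pairs (A ⇒* B via units): (S,V), (Z,S), (Z,V).
S: inherits non-unit rules of {S, V} → VV | Zii | e.
V: inherits non-unit rules of {V} → Zii | e.
Z: inherits non-unit rules of {S, V, Z} → VV | Zii | e | eZ | i.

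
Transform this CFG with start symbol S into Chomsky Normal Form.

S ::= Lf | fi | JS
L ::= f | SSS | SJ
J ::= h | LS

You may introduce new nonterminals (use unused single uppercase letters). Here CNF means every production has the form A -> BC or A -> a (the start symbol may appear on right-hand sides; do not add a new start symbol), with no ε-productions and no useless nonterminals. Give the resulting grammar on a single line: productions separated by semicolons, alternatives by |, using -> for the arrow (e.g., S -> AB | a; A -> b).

No ε-productions.
No unit productions to eliminate.
TERM: introduce A -> f, B -> i and substitute in every rule of length ≥2.
BIN: L -> SSS becomes L -> SC, C -> SS.

S -> AB | JS | LA; A -> f; B -> i; C -> SS; J -> h | LS; L -> f | SC | SJ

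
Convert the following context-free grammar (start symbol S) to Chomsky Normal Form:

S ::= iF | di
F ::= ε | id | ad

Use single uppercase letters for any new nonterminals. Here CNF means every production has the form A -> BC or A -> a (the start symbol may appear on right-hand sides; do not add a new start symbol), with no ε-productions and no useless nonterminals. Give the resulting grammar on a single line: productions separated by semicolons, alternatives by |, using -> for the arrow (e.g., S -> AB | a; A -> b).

S -> i | BC | CF; A -> a; B -> d; C -> i; F -> AB | CB

Nullable: {F}; after ε-elimination: S -> i | di | iF; F -> ad | id.
No unit productions to eliminate.
TERM: introduce A -> a, B -> d, C -> i and substitute in every rule of length ≥2.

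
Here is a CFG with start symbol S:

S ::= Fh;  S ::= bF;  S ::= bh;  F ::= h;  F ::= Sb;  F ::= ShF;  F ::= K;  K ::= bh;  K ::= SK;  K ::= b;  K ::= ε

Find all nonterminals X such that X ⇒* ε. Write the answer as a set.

{F, K}

Directly nullable (have an ε-rule): {K}.
F is nullable via F -> K (every symbol on the right is already known nullable).
Not nullable: S — each has a terminal in every rule's right-hand side or depends on a non-nullable symbol.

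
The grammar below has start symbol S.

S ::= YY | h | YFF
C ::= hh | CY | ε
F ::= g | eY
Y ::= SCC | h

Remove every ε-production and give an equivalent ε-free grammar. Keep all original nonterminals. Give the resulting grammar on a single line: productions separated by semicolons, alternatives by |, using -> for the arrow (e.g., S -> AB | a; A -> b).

Nullable set: {C}.
Drop C -> ε.
C -> CY: C nullable, giving CY | Y.
Y -> SCC: C, C nullable, giving S | SC | SCC.
Unchanged (no nullable symbols): S -> YFF; S -> YY; S -> h; C -> hh; F -> eY; F -> g; Y -> h.

S -> h | YY | YFF; C -> Y | CY | hh; F -> g | eY; Y -> S | h | SC | SCC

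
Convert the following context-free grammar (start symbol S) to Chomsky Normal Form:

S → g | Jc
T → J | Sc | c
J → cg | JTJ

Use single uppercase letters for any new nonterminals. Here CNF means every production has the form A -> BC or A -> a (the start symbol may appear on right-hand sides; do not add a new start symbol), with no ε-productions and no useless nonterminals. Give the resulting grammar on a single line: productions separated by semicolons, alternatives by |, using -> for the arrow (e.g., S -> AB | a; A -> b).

S -> g | JA; A -> c; B -> g; C -> TJ; D -> TJ; J -> AB | JC; T -> c | AB | JD | SA

No ε-productions.
After unit-elimination: S -> g | Jc; J -> cg | JTJ; T -> c | Sc | cg | JTJ.
TERM: introduce A -> c, B -> g and substitute in every rule of length ≥2.
BIN: J -> JTJ becomes J -> JC, C -> TJ; T -> JTJ becomes T -> JD, D -> TJ.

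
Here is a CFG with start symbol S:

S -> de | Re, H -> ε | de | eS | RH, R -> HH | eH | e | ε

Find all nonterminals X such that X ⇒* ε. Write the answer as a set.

Directly nullable (have an ε-rule): {H, R}.
Not nullable: S — each has a terminal in every rule's right-hand side or depends on a non-nullable symbol.

{H, R}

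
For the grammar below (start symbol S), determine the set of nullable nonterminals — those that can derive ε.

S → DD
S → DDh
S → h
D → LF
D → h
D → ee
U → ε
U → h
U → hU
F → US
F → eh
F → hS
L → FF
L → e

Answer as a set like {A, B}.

Directly nullable (have an ε-rule): {U}.
Not nullable: D, F, L, S — each has a terminal in every rule's right-hand side or depends on a non-nullable symbol.

{U}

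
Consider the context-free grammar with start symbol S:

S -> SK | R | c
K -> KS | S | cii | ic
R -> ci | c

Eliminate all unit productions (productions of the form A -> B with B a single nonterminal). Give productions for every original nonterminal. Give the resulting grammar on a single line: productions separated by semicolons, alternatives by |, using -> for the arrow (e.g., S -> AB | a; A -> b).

S -> c | SK | ci; K -> c | KS | SK | ci | ic | cii; R -> c | ci

Unit productions: K->S, S->R.
Unit pairs (A ⇒* B via units): (K,R), (K,S), (S,R).
S: inherits non-unit rules of {R, S} → SK | c | ci.
K: inherits non-unit rules of {K, R, S} → KS | SK | c | ci | cii | ic.
R: inherits non-unit rules of {R} → c | ci.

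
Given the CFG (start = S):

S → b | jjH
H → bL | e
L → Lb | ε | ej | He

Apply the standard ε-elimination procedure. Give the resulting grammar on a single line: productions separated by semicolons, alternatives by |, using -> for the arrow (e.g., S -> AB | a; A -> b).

Nullable set: {L}.
H -> bL: L nullable, giving b | bL.
Drop L -> ε.
L -> Lb: L nullable, giving Lb | b.
Unchanged (no nullable symbols): S -> b; S -> jjH; H -> e; L -> He; L -> ej.

S -> b | jjH; H -> b | e | bL; L -> b | He | Lb | ej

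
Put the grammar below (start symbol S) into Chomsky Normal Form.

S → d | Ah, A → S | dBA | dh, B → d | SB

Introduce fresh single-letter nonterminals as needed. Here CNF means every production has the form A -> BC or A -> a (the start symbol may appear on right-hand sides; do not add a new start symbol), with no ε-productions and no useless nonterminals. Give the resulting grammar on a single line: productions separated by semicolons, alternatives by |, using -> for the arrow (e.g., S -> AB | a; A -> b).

No ε-productions.
After unit-elimination: S -> d | Ah; A -> d | Ah | dh | dBA; B -> d | SB.
TERM: introduce D -> d, C -> h and substitute in every rule of length ≥2.
BIN: A -> DBA becomes A -> DE, E -> BA.

S -> d | AC; A -> d | AC | DC | DE; B -> d | SB; C -> h; D -> d; E -> BA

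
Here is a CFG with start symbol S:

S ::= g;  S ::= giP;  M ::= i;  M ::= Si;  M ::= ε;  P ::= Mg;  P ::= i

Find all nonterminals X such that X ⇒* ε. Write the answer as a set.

{M}

Directly nullable (have an ε-rule): {M}.
Not nullable: P, S — each has a terminal in every rule's right-hand side or depends on a non-nullable symbol.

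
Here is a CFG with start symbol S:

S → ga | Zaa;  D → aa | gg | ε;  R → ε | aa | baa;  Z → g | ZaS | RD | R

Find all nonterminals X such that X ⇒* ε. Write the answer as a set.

Directly nullable (have an ε-rule): {D, R}.
Z is nullable via Z -> R (every symbol on the right is already known nullable).
Not nullable: S — each has a terminal in every rule's right-hand side or depends on a non-nullable symbol.

{D, R, Z}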